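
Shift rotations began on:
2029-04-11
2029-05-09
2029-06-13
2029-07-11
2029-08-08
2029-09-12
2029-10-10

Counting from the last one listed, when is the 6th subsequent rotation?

2030-04-10

These are Wednesdays at 28- or 35-day spacing (28, 35, 28, 28, 35, 28).
The pattern: 2nd Wednesday of the month.
2nd Wednesday of November 2029: 2029-11-14.
2nd Wednesday of December 2029: 2029-12-12.
2nd Wednesday of January 2030: 2030-01-09.
2nd Wednesday of February 2030: 2030-02-13.
March 2030 — 2nd Wednesday is 2030-03-13.
April 2030 — 2nd Wednesday is 2030-04-10.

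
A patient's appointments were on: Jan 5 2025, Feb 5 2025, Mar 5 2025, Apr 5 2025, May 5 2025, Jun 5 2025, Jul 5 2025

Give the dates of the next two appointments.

Aug 5 2025, Sep 5 2025

Gaps: 31, 28, 31, 30, 31, 30 days — not constant. Every event is on the 5th of the month.
Pattern: the 5th of each month.
Next: August 2025 → Aug 5 2025.
September 2025: Sep 5 2025.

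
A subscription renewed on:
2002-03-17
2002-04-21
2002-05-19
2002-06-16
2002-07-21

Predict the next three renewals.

These are Sundays at 28- or 35-day spacing (35, 28, 28, 35).
The pattern: 3rd Sunday of the month.
August 2002 — 3rd Sunday is 2002-08-18.
September 2002 — 3rd Sunday is 2002-09-15.
3rd Sunday of October 2002: 2002-10-20.

2002-08-18, 2002-09-15, 2002-10-20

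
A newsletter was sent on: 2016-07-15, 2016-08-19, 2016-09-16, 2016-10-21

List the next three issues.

2016-11-18, 2016-12-16, 2017-01-20

All dates are Fridays, 35, 28, 35 days apart.
Specifically, the 3rd Friday of each month.
3rd Friday of November 2016: 2016-11-18.
3rd Friday of December 2016: 2016-12-16.
3rd Friday of January 2017: 2017-01-20.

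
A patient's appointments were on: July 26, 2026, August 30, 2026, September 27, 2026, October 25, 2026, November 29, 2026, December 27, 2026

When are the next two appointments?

January 31, 2027; February 28, 2027

Every date is a Sunday; gaps 35, 28, 28, 35, 28 days.
Each is the last Sunday of its month (at least one falls on the 29th or later, ruling out '4th Sunday').
January 2027 ends with Sunday January 31, 2027.
February 2027 ends with Sunday February 28, 2027.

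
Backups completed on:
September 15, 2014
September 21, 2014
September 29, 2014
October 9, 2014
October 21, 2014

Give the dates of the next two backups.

Gaps: 6, 8, 10, 12 days — each gap is 2 larger than the previous one.
Next gap: 14 days. October 21, 2014 + 14 days = November 4, 2014.
Next gap: 16 days. November 4, 2014 + 16 days = November 20, 2014.

November 4, 2014; November 20, 2014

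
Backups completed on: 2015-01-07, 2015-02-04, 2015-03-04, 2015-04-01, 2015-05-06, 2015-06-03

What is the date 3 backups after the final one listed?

2015-09-02

Gaps: 28, 28, 28, 35, 28 days — a mix of 28 and 35. Every date is a Wednesday.
Each is the 1st Wednesday of its month.
July 2015 — 1st Wednesday is 2015-07-01.
August 2015 — 1st Wednesday is 2015-08-05.
September 2015 — 1st Wednesday is 2015-09-02.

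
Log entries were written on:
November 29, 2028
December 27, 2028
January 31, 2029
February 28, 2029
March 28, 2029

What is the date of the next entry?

Every date is a Wednesday; gaps 28, 35, 28, 28 days.
Each is the last Wednesday of its month (at least one falls on the 29th or later, ruling out '4th Wednesday').
Last Wednesday of April 2029: April 25, 2029.

April 25, 2029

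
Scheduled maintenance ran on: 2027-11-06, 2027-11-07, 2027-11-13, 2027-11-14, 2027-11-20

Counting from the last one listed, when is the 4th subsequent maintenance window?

Gaps: 1, 6, 1, 6 days — not constant, but cyclic with period 2.
The events fall on every Saturday and Sunday.
The following Sunday is 2027-11-21.
Next Saturday: 2027-11-27.
The following Sunday is 2027-11-28.
The following Saturday is 2027-12-04.

2027-12-04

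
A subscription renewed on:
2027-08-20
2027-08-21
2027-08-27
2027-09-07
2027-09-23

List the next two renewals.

The spacing grows by 5 each time: 1, 6, 11, 16 days.
Next gap: 21 days. 2027-09-23 + 21 days = 2027-10-14.
Next gap: 26 days. 2027-10-14 + 26 days = 2027-11-09.

2027-10-14, 2027-11-09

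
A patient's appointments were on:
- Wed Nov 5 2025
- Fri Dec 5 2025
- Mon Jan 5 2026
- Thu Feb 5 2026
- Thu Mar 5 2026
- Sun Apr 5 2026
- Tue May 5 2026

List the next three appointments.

Fri Jun 5 2026, Sun Jul 5 2026, Wed Aug 5 2026

Gaps: 30, 31, 31, 28, 31, 30 days — not constant. Every event is on the 5th of the month.
Pattern: the 5th of each month.
Next: June 2026 → Fri Jun 5 2026.
July 2026: Sun Jul 5 2026.
August 2026: Wed Aug 5 2026.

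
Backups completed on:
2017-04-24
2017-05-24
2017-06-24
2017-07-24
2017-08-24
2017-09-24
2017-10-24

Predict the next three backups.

2017-11-24, 2017-12-24, 2018-01-24

Gaps: 30, 31, 30, 31, 31, 30 days — not constant. Every event is on the 24th of the month.
Pattern: the 24th of each month.
Next: November 2017 → 2017-11-24.
December 2017: 2017-12-24.
Next: January 2018 → 2018-01-24.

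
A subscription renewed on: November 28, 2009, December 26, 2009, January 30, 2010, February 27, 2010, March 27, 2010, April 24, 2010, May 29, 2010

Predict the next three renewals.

June 26, 2010; July 31, 2010; August 28, 2010

All Saturdays; the gaps (28, 35, 28, 28, 28, 35) vary with month length.
This is the last Saturday of each month.
June 2010 ends with Saturday June 26, 2010.
July 2010 ends with Saturday July 31, 2010.
August 2010 ends with Saturday August 28, 2010.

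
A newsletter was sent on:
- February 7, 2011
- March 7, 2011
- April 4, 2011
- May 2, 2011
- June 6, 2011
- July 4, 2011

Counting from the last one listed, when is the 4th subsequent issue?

November 7, 2011

Gaps: 28, 28, 28, 35, 28 days — a mix of 28 and 35. Every date is a Monday.
Each is the 1st Monday of its month.
August 2011 — 1st Monday is August 1, 2011.
September 2011 — 1st Monday is September 5, 2011.
1st Monday of October 2011: October 3, 2011.
November 2011 — 1st Monday is November 7, 2011.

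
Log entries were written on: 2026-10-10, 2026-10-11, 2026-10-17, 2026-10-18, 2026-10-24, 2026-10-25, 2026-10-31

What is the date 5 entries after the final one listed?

2026-11-15

Gaps: 1, 6, 1, 6, 1, 6 days — not constant, but cyclic with period 2.
The events fall on every Saturday and Sunday.
Next Sunday: 2026-11-01.
Next Saturday: 2026-11-07.
Next Sunday: 2026-11-08.
The following Saturday is 2026-11-14.
The following Sunday is 2026-11-15.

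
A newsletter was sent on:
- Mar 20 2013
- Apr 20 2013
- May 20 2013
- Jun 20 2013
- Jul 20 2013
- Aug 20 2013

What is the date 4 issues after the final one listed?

Each date is the 20th; the gaps (31, 30, 31, 30, 31) track the month lengths.
The rule is the 20th of each month.
September 2013: Sep 20 2013.
October 2013: Oct 20 2013.
November 2013: Nov 20 2013.
December 2013: Dec 20 2013.

Dec 20 2013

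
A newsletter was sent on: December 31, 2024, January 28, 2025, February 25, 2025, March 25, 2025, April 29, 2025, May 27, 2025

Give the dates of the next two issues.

June 24, 2025; July 29, 2025

These are Tuesdays with 28, 28, 28, 35, 28-day gaps.
Each is the final Tuesday of its month — December 31, 2024 is past the 28th, so '4th Tuesday' doesn't fit.
Last Tuesday of June 2025: June 24, 2025.
Last Tuesday of July 2025: July 29, 2025.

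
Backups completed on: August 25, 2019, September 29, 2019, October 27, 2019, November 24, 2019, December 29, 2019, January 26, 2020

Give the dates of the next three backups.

All Sundays; the gaps (35, 28, 28, 35, 28) vary with month length.
This is the last Sunday of each month.
Last Sunday of February 2020: February 23, 2020.
Last Sunday of March 2020: March 29, 2020.
April 2020 ends with Sunday April 26, 2020.

February 23, 2020; March 29, 2020; April 26, 2020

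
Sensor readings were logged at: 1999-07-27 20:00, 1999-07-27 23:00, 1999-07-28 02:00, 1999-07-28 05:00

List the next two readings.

Gaps: 3, 3, 3 hours — each event is 3 hours after the previous one.
1999-07-28 05:00 + 3 h = 1999-07-28 08:00.
1999-07-28 08:00 + 3 h = 1999-07-28 11:00.

1999-07-28 08:00, 1999-07-28 11:00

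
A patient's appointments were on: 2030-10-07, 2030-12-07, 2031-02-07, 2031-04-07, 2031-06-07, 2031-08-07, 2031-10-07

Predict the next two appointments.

2031-12-07, 2032-02-07

Each date is the 7th; the gaps (61, 62, 59, 61, 61, 61) track the month lengths.
The rule is the 7th of every 2 months.
Next: December 2031 → 2031-12-07.
February 2032: 2032-02-07.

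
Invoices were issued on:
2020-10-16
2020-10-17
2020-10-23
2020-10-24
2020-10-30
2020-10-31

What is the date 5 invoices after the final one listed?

Every event lands on a Friday or Saturday (gaps cycle 1, 6, 1, 6, 1).
So the schedule is: every Friday and Saturday.
Next Friday: 2020-11-06.
The following Saturday is 2020-11-07.
Next Friday: 2020-11-13.
The following Saturday is 2020-11-14.
The following Friday is 2020-11-20.

2020-11-20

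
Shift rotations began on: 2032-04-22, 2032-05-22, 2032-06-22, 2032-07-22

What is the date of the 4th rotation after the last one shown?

2032-11-22

Each date is the 22nd; the gaps (30, 31, 30) track the month lengths.
The rule is the 22nd of each month.
Next: August 2032 → 2032-08-22.
Next: September 2032 → 2032-09-22.
October 2032: 2032-10-22.
Next: November 2032 → 2032-11-22.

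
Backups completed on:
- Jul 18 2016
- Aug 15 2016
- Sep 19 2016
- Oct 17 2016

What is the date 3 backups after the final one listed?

These are Mondays at 28- or 35-day spacing (28, 35, 28).
The pattern: 3rd Monday of the month.
November 2016 — 3rd Monday is Nov 21 2016.
3rd Monday of December 2016: Dec 19 2016.
January 2017 — 3rd Monday is Jan 16 2017.

Jan 16 2017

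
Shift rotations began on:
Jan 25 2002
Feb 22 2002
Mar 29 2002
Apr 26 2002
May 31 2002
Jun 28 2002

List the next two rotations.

Jul 26 2002, Aug 30 2002

All Fridays; the gaps (28, 35, 28, 35, 28) vary with month length.
This is the last Friday of each month.
July 2002 ends with Friday Jul 26 2002.
Last Friday of August 2002: Aug 30 2002.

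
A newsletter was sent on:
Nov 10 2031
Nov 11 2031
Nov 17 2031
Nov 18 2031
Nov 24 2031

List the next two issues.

Nov 25 2031, Dec 1 2031

Gaps: 1, 6, 1, 6 days — not constant, but cyclic with period 2.
The events fall on every Monday and Tuesday.
Next Tuesday: Nov 25 2031.
Next Monday: Dec 1 2031.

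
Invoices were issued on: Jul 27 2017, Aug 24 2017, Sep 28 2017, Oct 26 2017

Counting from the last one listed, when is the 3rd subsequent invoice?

These are Thursdays at 28- or 35-day spacing (28, 35, 28).
The pattern: 4th Thursday of the month.
4th Thursday of November 2017: Nov 23 2017.
4th Thursday of December 2017: Dec 28 2017.
January 2018 — 4th Thursday is Jan 25 2018.

Jan 25 2018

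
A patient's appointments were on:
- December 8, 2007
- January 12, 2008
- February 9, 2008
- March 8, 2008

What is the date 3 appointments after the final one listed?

June 14, 2008

All dates are Saturdays, 35, 28, 28 days apart.
Specifically, the 2nd Saturday of each month.
April 2008 — 2nd Saturday is April 12, 2008.
2nd Saturday of May 2008: May 10, 2008.
June 2008 — 2nd Saturday is June 14, 2008.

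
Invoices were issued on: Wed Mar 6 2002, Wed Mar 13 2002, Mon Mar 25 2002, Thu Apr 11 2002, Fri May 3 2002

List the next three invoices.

Gaps: 7, 12, 17, 22 days — each gap is 5 larger than the previous one.
Next gap: 27 days. Fri May 3 2002 + 27 days = Thu May 30 2002.
Next gap: 32 days. Thu May 30 2002 + 32 days = Mon Jul 1 2002.
Next gap: 37 days. Mon Jul 1 2002 + 37 days = Wed Aug 7 2002.

Thu May 30 2002, Mon Jul 1 2002, Wed Aug 7 2002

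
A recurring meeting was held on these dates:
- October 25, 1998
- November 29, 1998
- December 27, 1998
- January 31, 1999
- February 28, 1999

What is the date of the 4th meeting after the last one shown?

All Sundays; the gaps (35, 28, 35, 28) vary with month length.
This is the last Sunday of each month.
Last Sunday of March 1999: March 28, 1999.
April 1999 ends with Sunday April 25, 1999.
Last Sunday of May 1999: May 30, 1999.
June 1999 ends with Sunday June 27, 1999.

June 27, 1999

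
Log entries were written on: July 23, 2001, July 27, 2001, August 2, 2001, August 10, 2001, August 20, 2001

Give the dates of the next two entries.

September 1, 2001; September 15, 2001

The spacing grows by 2 each time: 4, 6, 8, 10 days.
Next gap: 12 days. August 20, 2001 + 12 days = September 1, 2001.
Next gap: 14 days. September 1, 2001 + 14 days = September 15, 2001.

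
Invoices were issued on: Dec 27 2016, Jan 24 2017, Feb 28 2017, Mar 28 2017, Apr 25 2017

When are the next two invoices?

May 23 2017, Jun 27 2017

Gaps: 28, 35, 28, 28 days — a mix of 28 and 35. Every date is a Tuesday.
Each is the 4th Tuesday of its month.
4th Tuesday of May 2017: May 23 2017.
4th Tuesday of June 2017: Jun 27 2017.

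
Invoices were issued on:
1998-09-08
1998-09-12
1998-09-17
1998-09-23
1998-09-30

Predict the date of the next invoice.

1998-10-08

Gaps: 4, 5, 6, 7 days — each gap is 1 larger than the previous one.
Next gap: 8 days. 1998-09-30 + 8 days = 1998-10-08.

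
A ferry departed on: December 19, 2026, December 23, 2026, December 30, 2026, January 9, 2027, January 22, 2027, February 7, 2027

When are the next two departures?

Gaps: 4, 7, 10, 13, 16 days — each gap is 3 larger than the previous one.
Next gap: 19 days. February 7, 2027 + 19 days = February 26, 2027.
Next gap: 22 days. February 26, 2027 + 22 days = March 20, 2027.

February 26, 2027; March 20, 2027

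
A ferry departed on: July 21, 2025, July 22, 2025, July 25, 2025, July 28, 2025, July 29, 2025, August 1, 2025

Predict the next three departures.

Gaps: 1, 3, 3, 1, 3 days — not constant, but cyclic with period 3.
The events fall on every Monday, Tuesday and Friday.
The following Monday is August 4, 2025.
The following Tuesday is August 5, 2025.
The following Friday is August 8, 2025.

August 4, 2025; August 5, 2025; August 8, 2025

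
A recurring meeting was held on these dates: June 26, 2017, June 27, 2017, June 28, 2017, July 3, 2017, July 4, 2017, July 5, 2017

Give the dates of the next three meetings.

Gaps: 1, 1, 5, 1, 1 days — not constant, but cyclic with period 3.
The events fall on every Monday, Tuesday and Wednesday.
Next Monday: July 10, 2017.
The following Tuesday is July 11, 2017.
The following Wednesday is July 12, 2017.

July 10, 2017; July 11, 2017; July 12, 2017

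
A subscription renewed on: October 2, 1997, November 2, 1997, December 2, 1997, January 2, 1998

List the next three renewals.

The day-of-month is always 2 (31, 30, 31 days between events).
So this recurs on the 2nd of each month.
February 1998: February 2, 1998.
March 1998: March 2, 1998.
Next: April 1998 → April 2, 1998.

February 2, 1998; March 2, 1998; April 2, 1998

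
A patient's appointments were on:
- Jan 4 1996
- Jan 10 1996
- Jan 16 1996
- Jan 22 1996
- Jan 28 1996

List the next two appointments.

Every event comes 6 days after the last (6, 6, 6, 6).
Jan 28 1996 + 6 days = Feb 3 1996.
Feb 3 1996 + 6 days = Feb 9 1996.

Feb 3 1996, Feb 9 1996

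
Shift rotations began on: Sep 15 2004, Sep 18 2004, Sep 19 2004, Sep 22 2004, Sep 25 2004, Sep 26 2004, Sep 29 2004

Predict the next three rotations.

Gaps: 3, 1, 3, 3, 1, 3 days — not constant, but cyclic with period 3.
The events fall on every Wednesday, Saturday and Sunday.
Next Saturday: Oct 2 2004.
The following Sunday is Oct 3 2004.
Next Wednesday: Oct 6 2004.

Oct 2 2004, Oct 3 2004, Oct 6 2004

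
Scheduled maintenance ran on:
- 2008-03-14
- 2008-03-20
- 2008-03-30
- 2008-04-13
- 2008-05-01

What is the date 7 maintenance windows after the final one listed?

The spacing grows by 4 each time: 6, 10, 14, 18 days.
Next gap: 22 days. 2008-05-01 + 22 days = 2008-05-23.
Next gap: 26 days. 2008-05-23 + 26 days = 2008-06-18.
Next gap: 30 days. 2008-06-18 + 30 days = 2008-07-18.
Next gap: 34 days. 2008-07-18 + 34 days = 2008-08-21.
Next gap: 38 days. 2008-08-21 + 38 days = 2008-09-28.
Next gap: 42 days. 2008-09-28 + 42 days = 2008-11-09.
Next gap: 46 days. 2008-11-09 + 46 days = 2008-12-25.

2008-12-25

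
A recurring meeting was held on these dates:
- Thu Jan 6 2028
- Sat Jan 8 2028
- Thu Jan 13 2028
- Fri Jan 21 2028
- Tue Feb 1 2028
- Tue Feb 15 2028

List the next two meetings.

Intervals are 2, 5, 8, 11, 14 days — an arithmetic progression with common difference 3.
Next gap: 17 days. Tue Feb 15 2028 + 17 days = Fri Mar 3 2028.
Next gap: 20 days. Fri Mar 3 2028 + 20 days = Thu Mar 23 2028.

Fri Mar 3 2028, Thu Mar 23 2028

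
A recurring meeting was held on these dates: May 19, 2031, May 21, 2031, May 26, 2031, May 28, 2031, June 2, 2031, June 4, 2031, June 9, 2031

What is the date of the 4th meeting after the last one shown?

Gaps: 2, 5, 2, 5, 2, 5 days — not constant, but cyclic with period 2.
The events fall on every Monday and Wednesday.
Next Wednesday: June 11, 2031.
The following Monday is June 16, 2031.
The following Wednesday is June 18, 2031.
The following Monday is June 23, 2031.

June 23, 2031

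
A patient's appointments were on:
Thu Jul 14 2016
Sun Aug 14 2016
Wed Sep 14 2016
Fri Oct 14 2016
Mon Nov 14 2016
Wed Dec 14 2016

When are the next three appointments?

Sat Jan 14 2017, Tue Feb 14 2017, Tue Mar 14 2017

Each date is the 14th; the gaps (31, 31, 30, 31, 30) track the month lengths.
The rule is the 14th of each month.
January 2017: Sat Jan 14 2017.
Next: February 2017 → Tue Feb 14 2017.
March 2017: Tue Mar 14 2017.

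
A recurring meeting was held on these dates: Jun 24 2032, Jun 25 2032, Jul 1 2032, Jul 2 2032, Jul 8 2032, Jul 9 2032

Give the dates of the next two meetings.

Jul 15 2032, Jul 16 2032

The gap pattern 1, 6, 1, 6, 1 repeats every 2 events.
These are the Thursdays and Fridays of each week.
The following Thursday is Jul 15 2032.
The following Friday is Jul 16 2032.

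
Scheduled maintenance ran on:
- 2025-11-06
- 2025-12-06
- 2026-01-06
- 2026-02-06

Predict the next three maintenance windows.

Each date is the 6th; the gaps (30, 31, 31) track the month lengths.
The rule is the 6th of each month.
March 2026: 2026-03-06.
Next: April 2026 → 2026-04-06.
Next: May 2026 → 2026-05-06.

2026-03-06, 2026-04-06, 2026-05-06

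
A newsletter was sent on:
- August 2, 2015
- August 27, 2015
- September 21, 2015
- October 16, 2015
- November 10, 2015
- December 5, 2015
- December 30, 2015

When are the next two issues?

Gaps between consecutive events: 25, 25, 25, 25, 25, 25 days — a constant 25-day interval.
December 30, 2015 + 25 days = January 24, 2016.
January 24, 2016 + 25 days = February 18, 2016.

January 24, 2016; February 18, 2016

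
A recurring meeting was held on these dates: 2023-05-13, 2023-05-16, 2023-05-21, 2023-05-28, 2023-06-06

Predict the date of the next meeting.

2023-06-17

Gaps: 3, 5, 7, 9 days — each gap is 2 larger than the previous one.
Next gap: 11 days. 2023-06-06 + 11 days = 2023-06-17.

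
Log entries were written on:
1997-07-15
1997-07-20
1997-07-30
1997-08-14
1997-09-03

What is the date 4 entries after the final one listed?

1998-01-11

Gaps: 5, 10, 15, 20 days — each gap is 5 larger than the previous one.
Next gap: 25 days. 1997-09-03 + 25 days = 1997-09-28.
Next gap: 30 days. 1997-09-28 + 30 days = 1997-10-28.
Next gap: 35 days. 1997-10-28 + 35 days = 1997-12-02.
Next gap: 40 days. 1997-12-02 + 40 days = 1998-01-11.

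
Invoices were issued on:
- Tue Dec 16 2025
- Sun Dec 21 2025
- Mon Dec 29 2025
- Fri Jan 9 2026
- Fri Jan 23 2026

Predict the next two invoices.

Mon Feb 9 2026, Sun Mar 1 2026

Gaps: 5, 8, 11, 14 days — each gap is 3 larger than the previous one.
Next gap: 17 days. Fri Jan 23 2026 + 17 days = Mon Feb 9 2026.
Next gap: 20 days. Mon Feb 9 2026 + 20 days = Sun Mar 1 2026.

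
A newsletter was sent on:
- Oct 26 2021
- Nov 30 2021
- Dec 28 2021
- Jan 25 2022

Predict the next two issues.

Feb 22 2022, Mar 29 2022

Every date is a Tuesday; gaps 35, 28, 28 days.
Each is the last Tuesday of its month (at least one falls on the 29th or later, ruling out '4th Tuesday').
February 2022 ends with Tuesday Feb 22 2022.
Last Tuesday of March 2022: Mar 29 2022.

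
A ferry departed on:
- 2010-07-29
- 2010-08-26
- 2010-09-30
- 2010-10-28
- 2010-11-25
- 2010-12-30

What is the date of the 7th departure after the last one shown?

These are Thursdays with 28, 35, 28, 28, 35-day gaps.
Each is the final Thursday of its month — 2010-07-29 is past the 28th, so '4th Thursday' doesn't fit.
Last Thursday of January 2011: 2011-01-27.
Last Thursday of February 2011: 2011-02-24.
March 2011 ends with Thursday 2011-03-31.
April 2011 ends with Thursday 2011-04-28.
Last Thursday of May 2011: 2011-05-26.
Last Thursday of June 2011: 2011-06-30.
Last Thursday of July 2011: 2011-07-28.

2011-07-28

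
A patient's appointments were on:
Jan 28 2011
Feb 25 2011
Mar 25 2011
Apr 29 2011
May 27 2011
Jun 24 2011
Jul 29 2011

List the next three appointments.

All Fridays; the gaps (28, 28, 35, 28, 28, 35) vary with month length.
This is the last Friday of each month.
August 2011 ends with Friday Aug 26 2011.
September 2011 ends with Friday Sep 30 2011.
Last Friday of October 2011: Oct 28 2011.

Aug 26 2011, Sep 30 2011, Oct 28 2011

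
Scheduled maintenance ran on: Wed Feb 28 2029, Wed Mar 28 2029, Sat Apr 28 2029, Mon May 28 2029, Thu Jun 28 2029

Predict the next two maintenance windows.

Sat Jul 28 2029, Tue Aug 28 2029

Gaps: 28, 31, 30, 31 days — not constant. Every event is on the 28th of the month.
Pattern: the 28th of each month.
Next: July 2029 → Sat Jul 28 2029.
Next: August 2029 → Tue Aug 28 2029.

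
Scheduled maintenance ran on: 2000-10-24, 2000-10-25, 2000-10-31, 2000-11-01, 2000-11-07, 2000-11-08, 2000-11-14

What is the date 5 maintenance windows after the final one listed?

2000-11-29

Every event lands on a Tuesday or Wednesday (gaps cycle 1, 6, 1, 6, 1, 6).
So the schedule is: every Tuesday and Wednesday.
The following Wednesday is 2000-11-15.
Next Tuesday: 2000-11-21.
Next Wednesday: 2000-11-22.
Next Tuesday: 2000-11-28.
Next Wednesday: 2000-11-29.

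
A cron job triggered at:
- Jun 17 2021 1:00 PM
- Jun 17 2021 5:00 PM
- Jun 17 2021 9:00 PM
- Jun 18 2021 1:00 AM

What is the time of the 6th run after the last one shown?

Jun 19 2021 1:00 AM

The interval is a steady 4 hours (4, 4, 4).
Jun 18 2021 1:00 AM + 4 h = Jun 18 2021 5:00 AM.
Jun 18 2021 5:00 AM + 4 h = Jun 18 2021 9:00 AM.
Jun 18 2021 9:00 AM + 4 h = Jun 18 2021 1:00 PM.
Jun 18 2021 1:00 PM + 4 h = Jun 18 2021 5:00 PM.
Jun 18 2021 5:00 PM + 4 h = Jun 18 2021 9:00 PM.
Jun 18 2021 9:00 PM + 4 h = Jun 19 2021 1:00 AM.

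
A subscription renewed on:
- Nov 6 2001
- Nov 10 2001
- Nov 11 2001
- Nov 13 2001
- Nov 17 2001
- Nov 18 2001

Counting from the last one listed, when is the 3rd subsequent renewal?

Gaps: 4, 1, 2, 4, 1 days — not constant, but cyclic with period 3.
The events fall on every Tuesday, Saturday and Sunday.
The following Tuesday is Nov 20 2001.
The following Saturday is Nov 24 2001.
The following Sunday is Nov 25 2001.

Nov 25 2001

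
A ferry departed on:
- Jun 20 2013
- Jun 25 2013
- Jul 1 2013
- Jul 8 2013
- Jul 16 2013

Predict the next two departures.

The spacing grows by 1 each time: 5, 6, 7, 8 days.
Next gap: 9 days. Jul 16 2013 + 9 days = Jul 25 2013.
Next gap: 10 days. Jul 25 2013 + 10 days = Aug 4 2013.

Jul 25 2013, Aug 4 2013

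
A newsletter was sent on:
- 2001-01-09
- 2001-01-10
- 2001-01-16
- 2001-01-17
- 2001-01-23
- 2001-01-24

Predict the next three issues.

2001-01-30, 2001-01-31, 2001-02-06

Every event lands on a Tuesday or Wednesday (gaps cycle 1, 6, 1, 6, 1).
So the schedule is: every Tuesday and Wednesday.
Next Tuesday: 2001-01-30.
The following Wednesday is 2001-01-31.
Next Tuesday: 2001-02-06.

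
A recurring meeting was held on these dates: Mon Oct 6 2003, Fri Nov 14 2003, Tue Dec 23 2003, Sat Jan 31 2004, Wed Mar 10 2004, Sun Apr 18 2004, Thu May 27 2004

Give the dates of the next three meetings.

Mon Jul 5 2004, Fri Aug 13 2004, Tue Sep 21 2004

Every event comes 39 days after the last (39, 39, 39, 39, 39, 39).
Thu May 27 2004 + 39 days = Mon Jul 5 2004.
Mon Jul 5 2004 + 39 days = Fri Aug 13 2004.
Fri Aug 13 2004 + 39 days = Tue Sep 21 2004.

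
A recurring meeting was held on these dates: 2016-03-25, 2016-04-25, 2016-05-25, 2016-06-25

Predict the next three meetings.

Gaps: 31, 30, 31 days — not constant. Every event is on the 25th of the month.
Pattern: the 25th of each month.
July 2016: 2016-07-25.
Next: August 2016 → 2016-08-25.
Next: September 2016 → 2016-09-25.

2016-07-25, 2016-08-25, 2016-09-25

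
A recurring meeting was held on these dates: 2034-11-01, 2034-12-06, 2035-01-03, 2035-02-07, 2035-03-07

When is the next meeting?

2035-04-04

All dates are Wednesdays, 35, 28, 35, 28 days apart.
Specifically, the 1st Wednesday of each month.
1st Wednesday of April 2035: 2035-04-04.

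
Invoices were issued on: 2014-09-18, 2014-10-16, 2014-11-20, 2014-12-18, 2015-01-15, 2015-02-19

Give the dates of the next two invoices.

These are Thursdays at 28- or 35-day spacing (28, 35, 28, 28, 35).
The pattern: 3rd Thursday of the month.
March 2015 — 3rd Thursday is 2015-03-19.
3rd Thursday of April 2015: 2015-04-16.

2015-03-19, 2015-04-16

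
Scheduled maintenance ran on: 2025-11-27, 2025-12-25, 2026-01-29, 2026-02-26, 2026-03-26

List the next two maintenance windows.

2026-04-30, 2026-05-28

These are Thursdays with 28, 35, 28, 28-day gaps.
Each is the final Thursday of its month — 2026-01-29 is past the 28th, so '4th Thursday' doesn't fit.
April 2026 ends with Thursday 2026-04-30.
Last Thursday of May 2026: 2026-05-28.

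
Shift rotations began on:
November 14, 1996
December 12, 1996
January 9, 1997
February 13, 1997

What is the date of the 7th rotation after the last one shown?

All dates are Thursdays, 28, 28, 35 days apart.
Specifically, the 2nd Thursday of each month.
March 1997 — 2nd Thursday is March 13, 1997.
April 1997 — 2nd Thursday is April 10, 1997.
May 1997 — 2nd Thursday is May 8, 1997.
2nd Thursday of June 1997: June 12, 1997.
2nd Thursday of July 1997: July 10, 1997.
2nd Thursday of August 1997: August 14, 1997.
2nd Thursday of September 1997: September 11, 1997.

September 11, 1997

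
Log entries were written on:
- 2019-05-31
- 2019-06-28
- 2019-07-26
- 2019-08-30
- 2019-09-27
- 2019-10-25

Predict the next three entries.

2019-11-29, 2019-12-27, 2020-01-31

These are Fridays with 28, 28, 35, 28, 28-day gaps.
Each is the final Friday of its month — 2019-05-31 is past the 28th, so '4th Friday' doesn't fit.
Last Friday of November 2019: 2019-11-29.
Last Friday of December 2019: 2019-12-27.
Last Friday of January 2020: 2020-01-31.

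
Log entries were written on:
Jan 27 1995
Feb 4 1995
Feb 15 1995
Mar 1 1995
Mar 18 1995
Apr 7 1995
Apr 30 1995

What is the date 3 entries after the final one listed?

Jul 26 1995

Gaps: 8, 11, 14, 17, 20, 23 days — each gap is 3 larger than the previous one.
Next gap: 26 days. Apr 30 1995 + 26 days = May 26 1995.
Next gap: 29 days. May 26 1995 + 29 days = Jun 24 1995.
Next gap: 32 days. Jun 24 1995 + 32 days = Jul 26 1995.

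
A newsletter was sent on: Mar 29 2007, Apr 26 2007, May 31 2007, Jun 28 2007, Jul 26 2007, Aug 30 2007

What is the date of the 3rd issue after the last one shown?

Every date is a Thursday; gaps 28, 35, 28, 28, 35 days.
Each is the last Thursday of its month (at least one falls on the 29th or later, ruling out '4th Thursday').
Last Thursday of September 2007: Sep 27 2007.
Last Thursday of October 2007: Oct 25 2007.
November 2007 ends with Thursday Nov 29 2007.

Nov 29 2007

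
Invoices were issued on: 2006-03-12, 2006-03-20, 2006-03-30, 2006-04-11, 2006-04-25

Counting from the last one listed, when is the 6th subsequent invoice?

2006-08-29

The spacing grows by 2 each time: 8, 10, 12, 14 days.
Next gap: 16 days. 2006-04-25 + 16 days = 2006-05-11.
Next gap: 18 days. 2006-05-11 + 18 days = 2006-05-29.
Next gap: 20 days. 2006-05-29 + 20 days = 2006-06-18.
Next gap: 22 days. 2006-06-18 + 22 days = 2006-07-10.
Next gap: 24 days. 2006-07-10 + 24 days = 2006-08-03.
Next gap: 26 days. 2006-08-03 + 26 days = 2006-08-29.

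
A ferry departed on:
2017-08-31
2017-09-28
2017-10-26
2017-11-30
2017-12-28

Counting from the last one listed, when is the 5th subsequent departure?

2018-05-31

These are Thursdays with 28, 28, 35, 28-day gaps.
Each is the final Thursday of its month — 2017-08-31 is past the 28th, so '4th Thursday' doesn't fit.
January 2018 ends with Thursday 2018-01-25.
February 2018 ends with Thursday 2018-02-22.
March 2018 ends with Thursday 2018-03-29.
April 2018 ends with Thursday 2018-04-26.
Last Thursday of May 2018: 2018-05-31.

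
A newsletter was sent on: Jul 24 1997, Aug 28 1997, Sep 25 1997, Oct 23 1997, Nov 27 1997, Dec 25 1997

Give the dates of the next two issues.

These are Thursdays at 28- or 35-day spacing (35, 28, 28, 35, 28).
The pattern: 4th Thursday of the month.
4th Thursday of January 1998: Jan 22 1998.
February 1998 — 4th Thursday is Feb 26 1998.

Jan 22 1998, Feb 26 1998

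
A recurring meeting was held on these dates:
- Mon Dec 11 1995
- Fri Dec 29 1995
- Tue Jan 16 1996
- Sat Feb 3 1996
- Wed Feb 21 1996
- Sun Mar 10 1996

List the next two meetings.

Thu Mar 28 1996, Mon Apr 15 1996

Every event comes 18 days after the last (18, 18, 18, 18, 18).
Sun Mar 10 1996 + 18 days = Thu Mar 28 1996.
Thu Mar 28 1996 + 18 days = Mon Apr 15 1996.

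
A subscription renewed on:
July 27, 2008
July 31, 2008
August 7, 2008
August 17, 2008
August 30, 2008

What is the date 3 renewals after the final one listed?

Intervals are 4, 7, 10, 13 days — an arithmetic progression with common difference 3.
Next gap: 16 days. August 30, 2008 + 16 days = September 15, 2008.
Next gap: 19 days. September 15, 2008 + 19 days = October 4, 2008.
Next gap: 22 days. October 4, 2008 + 22 days = October 26, 2008.

October 26, 2008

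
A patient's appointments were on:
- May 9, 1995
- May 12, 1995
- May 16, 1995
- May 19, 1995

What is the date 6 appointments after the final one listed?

The gap pattern 3, 4, 3 repeats every 2 events.
These are the Tuesdays and Fridays of each week.
Next Tuesday: May 23, 1995.
The following Friday is May 26, 1995.
Next Tuesday: May 30, 1995.
The following Friday is June 2, 1995.
The following Tuesday is June 6, 1995.
The following Friday is June 9, 1995.

June 9, 1995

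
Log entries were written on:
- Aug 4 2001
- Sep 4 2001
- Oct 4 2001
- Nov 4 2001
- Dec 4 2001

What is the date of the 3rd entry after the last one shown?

Mar 4 2002

The day-of-month is always 4 (31, 30, 31, 30 days between events).
So this recurs on the 4th of each month.
Next: January 2002 → Jan 4 2002.
Next: February 2002 → Feb 4 2002.
March 2002: Mar 4 2002.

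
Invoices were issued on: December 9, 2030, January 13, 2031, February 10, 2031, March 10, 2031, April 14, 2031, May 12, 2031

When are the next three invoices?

June 9, 2031; July 14, 2031; August 11, 2031

All dates are Mondays, 35, 28, 28, 35, 28 days apart.
Specifically, the 2nd Monday of each month.
June 2031 — 2nd Monday is June 9, 2031.
2nd Monday of July 2031: July 14, 2031.
2nd Monday of August 2031: August 11, 2031.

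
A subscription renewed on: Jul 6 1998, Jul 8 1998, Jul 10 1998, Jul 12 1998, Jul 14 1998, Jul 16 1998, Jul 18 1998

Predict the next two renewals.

Gaps between consecutive events: 2, 2, 2, 2, 2, 2 days — a constant 2-day interval.
Jul 18 1998 + 2 days = Jul 20 1998.
Jul 20 1998 + 2 days = Jul 22 1998.

Jul 20 1998, Jul 22 1998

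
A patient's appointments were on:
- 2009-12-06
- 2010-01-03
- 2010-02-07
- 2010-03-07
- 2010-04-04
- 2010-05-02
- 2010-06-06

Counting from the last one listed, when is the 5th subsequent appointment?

2010-11-07

Gaps: 28, 35, 28, 28, 28, 35 days — a mix of 28 and 35. Every date is a Sunday.
Each is the 1st Sunday of its month.
July 2010 — 1st Sunday is 2010-07-04.
August 2010 — 1st Sunday is 2010-08-01.
September 2010 — 1st Sunday is 2010-09-05.
October 2010 — 1st Sunday is 2010-10-03.
November 2010 — 1st Sunday is 2010-11-07.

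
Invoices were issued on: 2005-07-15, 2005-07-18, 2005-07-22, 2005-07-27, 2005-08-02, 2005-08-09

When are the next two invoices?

Gaps: 3, 4, 5, 6, 7 days — each gap is 1 larger than the previous one.
Next gap: 8 days. 2005-08-09 + 8 days = 2005-08-17.
Next gap: 9 days. 2005-08-17 + 9 days = 2005-08-26.

2005-08-17, 2005-08-26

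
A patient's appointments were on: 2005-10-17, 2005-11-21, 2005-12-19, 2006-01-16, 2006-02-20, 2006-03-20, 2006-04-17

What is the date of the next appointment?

2006-05-15

Gaps: 35, 28, 28, 35, 28, 28 days — a mix of 28 and 35. Every date is a Monday.
Each is the 3rd Monday of its month.
May 2006 — 3rd Monday is 2006-05-15.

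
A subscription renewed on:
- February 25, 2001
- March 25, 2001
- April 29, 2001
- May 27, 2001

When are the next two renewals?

June 24, 2001; July 29, 2001

These are Sundays with 28, 35, 28-day gaps.
Each is the final Sunday of its month — April 29, 2001 is past the 28th, so '4th Sunday' doesn't fit.
June 2001 ends with Sunday June 24, 2001.
Last Sunday of July 2001: July 29, 2001.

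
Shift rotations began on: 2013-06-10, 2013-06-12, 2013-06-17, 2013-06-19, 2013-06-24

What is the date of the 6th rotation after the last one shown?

Gaps: 2, 5, 2, 5 days — not constant, but cyclic with period 2.
The events fall on every Monday and Wednesday.
The following Wednesday is 2013-06-26.
Next Monday: 2013-07-01.
Next Wednesday: 2013-07-03.
The following Monday is 2013-07-08.
The following Wednesday is 2013-07-10.
Next Monday: 2013-07-15.

2013-07-15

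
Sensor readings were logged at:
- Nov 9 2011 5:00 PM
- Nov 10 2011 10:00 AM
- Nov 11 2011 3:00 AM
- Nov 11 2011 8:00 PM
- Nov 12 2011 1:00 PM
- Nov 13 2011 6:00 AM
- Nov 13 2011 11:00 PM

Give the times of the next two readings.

Nov 14 2011 4:00 PM, Nov 15 2011 9:00 AM

Gaps: 17, 17, 17, 17, 17, 17 hours — each event is 17 hours after the previous one.
Nov 13 2011 11:00 PM + 17 h = Nov 14 2011 4:00 PM.
Nov 14 2011 4:00 PM + 17 h = Nov 15 2011 9:00 AM.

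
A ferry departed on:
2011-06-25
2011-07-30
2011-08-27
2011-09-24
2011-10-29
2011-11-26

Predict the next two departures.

All Saturdays; the gaps (35, 28, 28, 35, 28) vary with month length.
This is the last Saturday of each month.
December 2011 ends with Saturday 2011-12-31.
Last Saturday of January 2012: 2012-01-28.

2011-12-31, 2012-01-28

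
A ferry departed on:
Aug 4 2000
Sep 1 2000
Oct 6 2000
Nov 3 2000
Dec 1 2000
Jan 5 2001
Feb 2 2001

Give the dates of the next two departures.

Mar 2 2001, Apr 6 2001

These are Fridays at 28- or 35-day spacing (28, 35, 28, 28, 35, 28).
The pattern: 1st Friday of the month.
1st Friday of March 2001: Mar 2 2001.
April 2001 — 1st Friday is Apr 6 2001.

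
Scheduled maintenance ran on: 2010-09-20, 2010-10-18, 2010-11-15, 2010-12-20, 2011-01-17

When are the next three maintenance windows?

These are Mondays at 28- or 35-day spacing (28, 28, 35, 28).
The pattern: 3rd Monday of the month.
February 2011 — 3rd Monday is 2011-02-21.
March 2011 — 3rd Monday is 2011-03-21.
April 2011 — 3rd Monday is 2011-04-18.

2011-02-21, 2011-03-21, 2011-04-18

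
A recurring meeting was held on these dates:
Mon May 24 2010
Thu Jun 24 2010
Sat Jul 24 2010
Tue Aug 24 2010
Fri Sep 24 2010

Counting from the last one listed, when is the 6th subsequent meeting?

Gaps: 31, 30, 31, 31 days — not constant. Every event is on the 24th of the month.
Pattern: the 24th of each month.
Next: October 2010 → Sun Oct 24 2010.
Next: November 2010 → Wed Nov 24 2010.
Next: December 2010 → Fri Dec 24 2010.
Next: January 2011 → Mon Jan 24 2011.
February 2011: Thu Feb 24 2011.
Next: March 2011 → Thu Mar 24 2011.

Thu Mar 24 2011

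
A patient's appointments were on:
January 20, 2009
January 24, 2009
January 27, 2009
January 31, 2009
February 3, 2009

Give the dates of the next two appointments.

February 7, 2009; February 10, 2009

Every event lands on a Tuesday or Saturday (gaps cycle 4, 3, 4, 3).
So the schedule is: every Tuesday and Saturday.
The following Saturday is February 7, 2009.
The following Tuesday is February 10, 2009.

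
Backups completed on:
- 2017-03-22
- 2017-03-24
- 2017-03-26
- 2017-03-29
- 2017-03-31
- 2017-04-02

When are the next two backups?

Gaps: 2, 2, 3, 2, 2 days — not constant, but cyclic with period 3.
The events fall on every Wednesday, Friday and Sunday.
Next Wednesday: 2017-04-05.
Next Friday: 2017-04-07.

2017-04-05, 2017-04-07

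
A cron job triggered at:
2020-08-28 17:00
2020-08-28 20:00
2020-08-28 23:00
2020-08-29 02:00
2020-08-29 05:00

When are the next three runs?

2020-08-29 08:00, 2020-08-29 11:00, 2020-08-29 14:00

Gaps: 3, 3, 3, 3 hours — each event is 3 hours after the previous one.
2020-08-29 05:00 + 3 h = 2020-08-29 08:00.
2020-08-29 08:00 + 3 h = 2020-08-29 11:00.
2020-08-29 11:00 + 3 h = 2020-08-29 14:00.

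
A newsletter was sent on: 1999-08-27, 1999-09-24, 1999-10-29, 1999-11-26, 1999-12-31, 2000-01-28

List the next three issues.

All Fridays; the gaps (28, 35, 28, 35, 28) vary with month length.
This is the last Friday of each month.
Last Friday of February 2000: 2000-02-25.
March 2000 ends with Friday 2000-03-31.
Last Friday of April 2000: 2000-04-28.

2000-02-25, 2000-03-31, 2000-04-28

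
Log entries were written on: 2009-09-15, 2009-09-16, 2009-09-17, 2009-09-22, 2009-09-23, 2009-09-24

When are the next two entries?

The gap pattern 1, 1, 5, 1, 1 repeats every 3 events.
These are the Tuesdays, Wednesdays and Thursdays of each week.
The following Tuesday is 2009-09-29.
The following Wednesday is 2009-09-30.

2009-09-29, 2009-09-30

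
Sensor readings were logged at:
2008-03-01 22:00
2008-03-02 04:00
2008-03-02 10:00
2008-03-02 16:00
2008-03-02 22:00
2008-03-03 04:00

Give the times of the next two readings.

Spacing: 6, 6, 6, 6, 6 h — constant 6 h.
2008-03-03 04:00 + 6 h = 2008-03-03 10:00.
2008-03-03 10:00 + 6 h = 2008-03-03 16:00.

2008-03-03 10:00, 2008-03-03 16:00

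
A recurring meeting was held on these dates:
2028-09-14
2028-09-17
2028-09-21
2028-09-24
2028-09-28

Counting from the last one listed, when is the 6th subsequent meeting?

Every event lands on a Thursday or Sunday (gaps cycle 3, 4, 3, 4).
So the schedule is: every Thursday and Sunday.
The following Sunday is 2028-10-01.
The following Thursday is 2028-10-05.
Next Sunday: 2028-10-08.
Next Thursday: 2028-10-12.
The following Sunday is 2028-10-15.
Next Thursday: 2028-10-19.

2028-10-19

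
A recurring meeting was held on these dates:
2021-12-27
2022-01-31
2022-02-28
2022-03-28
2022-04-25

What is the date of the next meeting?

These are Mondays with 35, 28, 28, 28-day gaps.
Each is the final Monday of its month — 2022-01-31 is past the 28th, so '4th Monday' doesn't fit.
May 2022 ends with Monday 2022-05-30.

2022-05-30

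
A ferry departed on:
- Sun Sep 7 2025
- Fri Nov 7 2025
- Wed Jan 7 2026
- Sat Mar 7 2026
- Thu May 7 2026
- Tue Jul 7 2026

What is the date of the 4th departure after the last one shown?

Sun Mar 7 2027

The day-of-month is always 7 (61, 61, 59, 61, 61 days between events).
So this recurs on the 7th of every 2 months.
September 2026: Mon Sep 7 2026.
Next: November 2026 → Sat Nov 7 2026.
January 2027: Thu Jan 7 2027.
March 2027: Sun Mar 7 2027.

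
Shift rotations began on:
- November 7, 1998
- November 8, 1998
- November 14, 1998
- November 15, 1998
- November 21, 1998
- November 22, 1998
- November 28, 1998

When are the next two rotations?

November 29, 1998; December 5, 1998

The gap pattern 1, 6, 1, 6, 1, 6 repeats every 2 events.
These are the Saturdays and Sundays of each week.
Next Sunday: November 29, 1998.
The following Saturday is December 5, 1998.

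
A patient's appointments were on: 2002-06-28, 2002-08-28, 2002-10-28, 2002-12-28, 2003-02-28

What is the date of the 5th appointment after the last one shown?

2003-12-28

The day-of-month is always 28 (61, 61, 61, 62 days between events).
So this recurs on the 28th of every 2 months.
April 2003: 2003-04-28.
Next: June 2003 → 2003-06-28.
August 2003: 2003-08-28.
October 2003: 2003-10-28.
December 2003: 2003-12-28.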